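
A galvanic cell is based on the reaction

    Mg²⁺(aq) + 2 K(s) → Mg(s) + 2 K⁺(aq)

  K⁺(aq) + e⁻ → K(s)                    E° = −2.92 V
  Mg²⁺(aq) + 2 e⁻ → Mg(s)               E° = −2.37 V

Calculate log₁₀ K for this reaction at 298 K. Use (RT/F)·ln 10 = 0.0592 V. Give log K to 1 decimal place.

The Mg²⁺/Mg couple is reduced (cathode); E°cell = −2.37 − (−2.92) = +0.55 V with n = 2.
At equilibrium E = 0, so log K = nE°cell / 0.0592 = (2)(+0.55) / 0.0592 = 18.6.

log K = 18.6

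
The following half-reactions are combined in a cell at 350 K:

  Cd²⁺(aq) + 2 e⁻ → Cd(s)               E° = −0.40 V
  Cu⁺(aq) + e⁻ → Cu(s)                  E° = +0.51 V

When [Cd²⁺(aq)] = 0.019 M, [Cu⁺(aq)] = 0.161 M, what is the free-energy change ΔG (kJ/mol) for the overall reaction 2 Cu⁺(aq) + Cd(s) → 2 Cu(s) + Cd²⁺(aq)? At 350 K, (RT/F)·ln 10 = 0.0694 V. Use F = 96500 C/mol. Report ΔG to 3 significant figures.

−177 kJ/mol

The standard cell potential is +0.51 − (−0.40) = +0.91 V, with n = 2 electrons in the balanced equation.
The reaction quotient is [Cd²⁺(aq)] / [Cu⁺(aq)]^2 = 0.733; by Nernst, E = +0.91 − (0.0694/2)(−0.135) = +0.9147 V.
ΔG = −nFE = −(2)(96500)(+0.9147) J/mol = −177 kJ/mol.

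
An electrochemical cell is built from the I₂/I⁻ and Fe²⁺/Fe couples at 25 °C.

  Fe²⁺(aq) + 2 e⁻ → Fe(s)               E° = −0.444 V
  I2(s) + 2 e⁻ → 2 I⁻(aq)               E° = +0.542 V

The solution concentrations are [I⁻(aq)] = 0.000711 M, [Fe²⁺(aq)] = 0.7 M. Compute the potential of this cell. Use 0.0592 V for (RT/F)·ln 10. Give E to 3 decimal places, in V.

Since E°(I₂/I⁻) > E°(Fe²⁺/Fe), I₂/I⁻ serves as the cathode.
The standard potential is +0.542 − (−0.444) = +0.986 V and the balanced reaction transfers n = 2 electrons.
Balancing gives I2(s) + Fe(s) → 2 I⁻(aq) + Fe²⁺(aq); hence Q = [I⁻(aq)]^2·[Fe²⁺(aq)] = 3.54×10^−7 (log Q = −6.451).
E = E° − (0.0592/n)·log Q = +0.986 − (0.0592/2)(−6.451) = +1.177 V.

+1.177 V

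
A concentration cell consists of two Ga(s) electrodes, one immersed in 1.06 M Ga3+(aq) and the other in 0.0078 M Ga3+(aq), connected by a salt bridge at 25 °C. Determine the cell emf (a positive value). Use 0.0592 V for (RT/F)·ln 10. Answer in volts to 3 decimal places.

For a concentration cell E°cell = 0, since both electrodes use the same couple.
The compartment with the higher Ga3+(aq) concentration (1.06 M) acts as the cathode; ions are reduced there and produced at the dilute (0.0078 M) anode.
With n = 3, Ecell = −(0.0592/3)·log([dilute]/[conc]) = −(0.0592/3)·log(0.0078/1.06) = +0.042 V.

0.042 V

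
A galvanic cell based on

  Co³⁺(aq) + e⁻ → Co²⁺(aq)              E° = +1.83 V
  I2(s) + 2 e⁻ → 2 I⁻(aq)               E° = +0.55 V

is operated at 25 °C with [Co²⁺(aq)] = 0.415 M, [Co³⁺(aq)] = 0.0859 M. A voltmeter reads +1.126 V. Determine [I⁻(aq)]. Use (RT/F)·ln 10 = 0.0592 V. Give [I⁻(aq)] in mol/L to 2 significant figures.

0.012 M

The Co³⁺/Co²⁺ couple has the larger reduction potential, so it is the cathode: E°cell = +1.83 − (+0.55) = +1.28 V and n = 2.
From the Nernst equation, log Q = n(E° − E)/0.0592 = 2·(+1.28 − (+1.126))/0.0592 = 5.203.
For 2 Co³⁺(aq) + 2 I⁻(aq) → 2 Co²⁺(aq) + I2(s), the reaction quotient is Q = [Co²⁺(aq)]^2 / ([Co³⁺(aq)]^2·[I⁻(aq)]^2).
Substituting the known concentrations and solving, log [I⁻(aq)] = −1.917 and [I⁻(aq)] = 0.012 M.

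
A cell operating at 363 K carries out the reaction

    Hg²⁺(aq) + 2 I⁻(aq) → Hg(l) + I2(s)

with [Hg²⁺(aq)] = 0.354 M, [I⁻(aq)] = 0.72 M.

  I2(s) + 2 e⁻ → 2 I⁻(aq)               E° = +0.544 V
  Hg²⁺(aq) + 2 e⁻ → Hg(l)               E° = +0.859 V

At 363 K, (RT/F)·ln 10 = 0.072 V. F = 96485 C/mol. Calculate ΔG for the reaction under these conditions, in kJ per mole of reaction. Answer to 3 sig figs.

−55.7 kJ/mol

E°cell = +0.859 − (+0.544) = +0.315 V; the balanced reaction transfers n = 2 electrons.
Here Q = 1 / ([Hg²⁺(aq)]·[I⁻(aq)]^2) = 5.45 (log Q = 0.736), giving E = +0.315 − (0.072/2)·(0.736) = +0.2885 V.
Finally ΔG = −nFE = −(2)(96485 C/mol)(+0.2885 V) = −55.7 kJ/mol.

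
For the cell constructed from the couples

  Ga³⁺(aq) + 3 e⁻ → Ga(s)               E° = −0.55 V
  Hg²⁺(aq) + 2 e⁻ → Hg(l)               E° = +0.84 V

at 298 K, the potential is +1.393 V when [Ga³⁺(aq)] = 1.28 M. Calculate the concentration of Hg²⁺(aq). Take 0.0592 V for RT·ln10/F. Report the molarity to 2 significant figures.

1.5 M

Hg²⁺/Hg is the cathode (higher E°); E°cell = +0.84 − (−0.55) = +1.39 V with n = 6.
From the Nernst equation, log Q = n(E° − E)/0.0592 = 6·(+1.39 − (+1.393))/0.0592 = −0.304.
Balancing electrons gives 3 Hg²⁺(aq) + 2 Ga(s) → 3 Hg(l) + 2 Ga³⁺(aq); thus Q = [Ga³⁺(aq)]^2 / [Hg²⁺(aq)]^3.
Solving for the unknown gives log [Hg²⁺(aq)] = 0.173, so [Hg²⁺(aq)] ≈ 1.5 M.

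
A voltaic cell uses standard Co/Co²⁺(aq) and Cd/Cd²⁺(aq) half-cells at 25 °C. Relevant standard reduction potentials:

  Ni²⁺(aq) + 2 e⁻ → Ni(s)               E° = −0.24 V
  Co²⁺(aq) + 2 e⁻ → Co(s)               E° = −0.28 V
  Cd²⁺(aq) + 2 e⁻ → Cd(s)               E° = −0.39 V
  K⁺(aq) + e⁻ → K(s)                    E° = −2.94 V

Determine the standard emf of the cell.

+0.11 V

Of the two couples in this cell, the one with the more positive reduction potential is reduced at the cathode: here that is Co²⁺/Co (−0.28 V); Cd²⁺/Cd (−0.39 V) is the anode.
E°cell = E°(cathode) − E°(anode) = −0.28 − (−0.39) = +0.11 V.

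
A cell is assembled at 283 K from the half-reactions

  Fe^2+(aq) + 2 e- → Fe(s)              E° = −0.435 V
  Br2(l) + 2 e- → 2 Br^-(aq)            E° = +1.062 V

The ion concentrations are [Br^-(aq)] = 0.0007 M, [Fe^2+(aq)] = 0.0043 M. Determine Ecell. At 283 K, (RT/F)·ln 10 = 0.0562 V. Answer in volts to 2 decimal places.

+1.74 V

Br₂/Br⁻ is reduced (cathode, E° = +1.062 V) and Fe²⁺/Fe is oxidized (anode).
E°cell = +1.062 − (−0.435) = +1.497 V, with n = 2 electrons transferred.
For the overall reaction Br2(l) + Fe(s) → 2 Br^-(aq) + Fe^2+(aq), Q = [Br^-(aq)]^2·[Fe^2+(aq)] = 2.11×10^−9, giving log Q = −8.676.
E = E° − (0.0562/n)·log Q = +1.497 − (0.0562/2)(−8.676) = +1.74 V.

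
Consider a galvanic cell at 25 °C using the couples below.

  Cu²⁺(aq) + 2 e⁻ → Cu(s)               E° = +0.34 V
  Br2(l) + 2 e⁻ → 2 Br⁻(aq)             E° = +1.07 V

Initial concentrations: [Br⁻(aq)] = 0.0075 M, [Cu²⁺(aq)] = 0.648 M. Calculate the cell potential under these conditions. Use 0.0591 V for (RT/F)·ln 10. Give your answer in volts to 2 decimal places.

+0.86 V

The Br₂/Br⁻ couple has the more positive E°, so it is the cathode; Cu²⁺/Cu is the anode.
E°cell = +1.07 − (+0.34) = +0.73 V, with n = 2 electrons transferred.
The balanced reaction is Br2(l) + Cu(s) → 2 Br⁻(aq) + Cu²⁺(aq), so Q = [Br⁻(aq)]^2·[Cu²⁺(aq)] = 3.64×10^−5 and log Q = −4.438.
By the Nernst equation, E = +0.73 − (0.0591/2)·(−4.438) = +0.86 V.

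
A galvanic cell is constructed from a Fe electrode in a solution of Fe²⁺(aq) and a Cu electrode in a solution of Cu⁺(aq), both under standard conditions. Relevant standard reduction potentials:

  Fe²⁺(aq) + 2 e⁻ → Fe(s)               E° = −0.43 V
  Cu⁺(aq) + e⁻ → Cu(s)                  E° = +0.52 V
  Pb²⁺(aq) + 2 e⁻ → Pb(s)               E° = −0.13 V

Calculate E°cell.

+0.95 V

Of the two couples in this cell, the one with the more positive reduction potential is reduced at the cathode: here that is Cu⁺/Cu (+0.52 V); Fe²⁺/Fe (−0.43 V) is the anode.
E°cell = E°(cathode) − E°(anode) = +0.52 − (−0.43) = +0.95 V.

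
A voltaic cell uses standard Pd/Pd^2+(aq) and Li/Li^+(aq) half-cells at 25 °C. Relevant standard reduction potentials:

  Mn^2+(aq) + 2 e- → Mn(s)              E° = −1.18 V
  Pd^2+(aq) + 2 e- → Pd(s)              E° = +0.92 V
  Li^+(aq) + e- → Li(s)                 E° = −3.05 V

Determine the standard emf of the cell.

+3.97 V

The Pd²⁺/Pd couple has the higher E°, so Pd ion is reduced (cathode) and Li is oxidized (anode).
E°cell = E°(cathode) − E°(anode) = +0.92 − (−3.05) = +3.97 V.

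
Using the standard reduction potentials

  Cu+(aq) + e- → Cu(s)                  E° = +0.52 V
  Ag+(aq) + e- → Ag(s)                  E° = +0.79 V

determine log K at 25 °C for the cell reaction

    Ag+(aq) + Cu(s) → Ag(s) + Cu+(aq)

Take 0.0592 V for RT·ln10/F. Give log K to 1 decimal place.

log K = 4.6

The Ag⁺/Ag couple is reduced (cathode); E°cell = +0.79 − (+0.52) = +0.27 V with n = 1.
At equilibrium E = 0, so log K = nE°cell / 0.0592 = (1)(+0.27) / 0.0592 = 4.6.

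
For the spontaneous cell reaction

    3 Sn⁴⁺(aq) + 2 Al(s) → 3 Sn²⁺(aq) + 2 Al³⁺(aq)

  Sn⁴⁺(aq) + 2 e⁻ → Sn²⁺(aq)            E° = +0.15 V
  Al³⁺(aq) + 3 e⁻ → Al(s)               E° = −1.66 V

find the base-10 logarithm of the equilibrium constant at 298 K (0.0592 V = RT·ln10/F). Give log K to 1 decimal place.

The Sn⁴⁺/Sn²⁺ couple is reduced (cathode); E°cell = +0.15 − (−1.66) = +1.81 V with n = 6.
At equilibrium E = 0, so log K = nE°cell / 0.0592 = (6)(+1.81) / 0.0592 = 183.4.

log K = 183.4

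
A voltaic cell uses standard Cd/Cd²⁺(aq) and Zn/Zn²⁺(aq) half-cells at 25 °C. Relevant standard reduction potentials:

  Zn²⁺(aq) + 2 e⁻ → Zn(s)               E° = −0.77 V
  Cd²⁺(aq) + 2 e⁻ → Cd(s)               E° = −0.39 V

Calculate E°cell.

The Cd²⁺/Cd couple has the higher E°, so Cd ion is reduced (cathode) and Zn is oxidized (anode).
E°cell = E°(cathode) − E°(anode) = −0.39 − (−0.77) = +0.38 V.

+0.38 V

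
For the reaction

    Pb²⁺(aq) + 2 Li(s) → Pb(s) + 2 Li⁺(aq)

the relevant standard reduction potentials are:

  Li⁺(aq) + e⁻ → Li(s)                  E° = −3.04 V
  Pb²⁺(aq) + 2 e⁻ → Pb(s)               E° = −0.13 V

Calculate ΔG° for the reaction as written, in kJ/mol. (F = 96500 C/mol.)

In the reaction as written Pb²⁺(aq) is reduced, so the Pb²⁺/Pb couple is the cathode and Li⁺/Li is the anode.
E°cell = −0.13 − (−3.04) = +2.91 V; balancing electrons gives n = 2.
ΔG° = −nFE°cell = −(2)(96500)(+2.91) J/mol = −562 kJ/mol.

−562 kJ/mol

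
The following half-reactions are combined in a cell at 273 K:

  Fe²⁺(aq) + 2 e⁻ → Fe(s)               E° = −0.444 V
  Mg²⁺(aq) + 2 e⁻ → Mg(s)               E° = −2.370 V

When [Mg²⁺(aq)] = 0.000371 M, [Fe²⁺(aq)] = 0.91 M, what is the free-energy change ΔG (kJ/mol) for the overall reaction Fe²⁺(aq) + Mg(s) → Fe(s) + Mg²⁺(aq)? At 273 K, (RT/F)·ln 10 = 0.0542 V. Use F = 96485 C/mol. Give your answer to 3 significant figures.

The standard cell potential is −0.444 − (−2.370) = +1.926 V, with n = 2 electrons in the balanced equation.
The reaction quotient is [Mg²⁺(aq)] / [Fe²⁺(aq)] = 0.000408; by Nernst, E = +1.926 − (0.0542/2)(−3.390) = +2.0179 V.
Then ΔG = −nFE = −2 × 96485 × +2.0179 J/mol = −389 kJ/mol.

−389 kJ/mol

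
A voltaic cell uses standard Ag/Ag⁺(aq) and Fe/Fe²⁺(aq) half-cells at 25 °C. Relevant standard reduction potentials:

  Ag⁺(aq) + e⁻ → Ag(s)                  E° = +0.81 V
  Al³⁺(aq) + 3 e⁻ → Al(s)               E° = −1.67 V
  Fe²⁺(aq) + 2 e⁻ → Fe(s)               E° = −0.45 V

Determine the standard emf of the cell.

+1.26 V

The Ag⁺/Ag couple has the higher E°, so Ag ion is reduced (cathode) and Fe is oxidized (anode).
E°cell = E°(cathode) − E°(anode) = +0.81 − (−0.45) = +1.26 V.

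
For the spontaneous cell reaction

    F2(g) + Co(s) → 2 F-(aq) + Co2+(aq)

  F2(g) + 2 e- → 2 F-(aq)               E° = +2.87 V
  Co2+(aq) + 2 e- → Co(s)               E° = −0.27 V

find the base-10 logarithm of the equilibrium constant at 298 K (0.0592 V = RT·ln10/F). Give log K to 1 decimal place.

The F₂/F⁻ couple is reduced (cathode); E°cell = +2.87 − (−0.27) = +3.14 V with n = 2.
At equilibrium E = 0, so log K = nE°cell / 0.0592 = (2)(+3.14) / 0.0592 = 106.1.

log K = 106.1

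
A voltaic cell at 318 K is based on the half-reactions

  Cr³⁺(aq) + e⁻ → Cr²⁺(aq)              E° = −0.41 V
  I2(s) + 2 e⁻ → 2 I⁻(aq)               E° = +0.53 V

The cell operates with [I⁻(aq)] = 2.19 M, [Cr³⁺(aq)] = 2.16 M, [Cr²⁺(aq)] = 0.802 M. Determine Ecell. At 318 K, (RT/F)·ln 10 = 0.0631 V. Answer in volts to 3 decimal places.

Since E°(I₂/I⁻) > E°(Cr³⁺/Cr²⁺), I₂/I⁻ serves as the cathode.
E°cell = E°cat − E°an = +0.53 − (−0.41) = +0.94 V; n = 2.
Balancing gives I2(s) + 2 Cr²⁺(aq) → 2 I⁻(aq) + 2 Cr³⁺(aq); hence Q = ([I⁻(aq)]^2·[Cr³⁺(aq)]^2) / [Cr²⁺(aq)]^2 = 34.8 (log Q = 1.541).
E = E° − (0.0631/n)·log Q = +0.94 − (0.0631/2)(1.541) = +0.891 V.

+0.891 V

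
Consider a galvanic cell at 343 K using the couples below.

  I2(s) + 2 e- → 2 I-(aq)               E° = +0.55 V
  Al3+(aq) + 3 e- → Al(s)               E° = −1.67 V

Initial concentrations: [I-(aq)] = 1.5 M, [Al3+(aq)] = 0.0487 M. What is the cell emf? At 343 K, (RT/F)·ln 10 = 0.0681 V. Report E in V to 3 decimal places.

Since E°(I₂/I⁻) > E°(Al³⁺/Al), I₂/I⁻ serves as the cathode.
The standard potential is +0.55 − (−1.67) = +2.22 V and the balanced reaction transfers n = 6 electrons.
The balanced reaction is 3 I2(s) + 2 Al(s) → 6 I-(aq) + 2 Al3+(aq), so Q = [I-(aq)]^6·[Al3+(aq)]^2 = 0.027 and log Q = −1.568.
Applying E = E° − (RT ln10/nF)·log Q gives +2.22 − (0.0681/6)(−1.568) = +2.238 V.

+2.238 V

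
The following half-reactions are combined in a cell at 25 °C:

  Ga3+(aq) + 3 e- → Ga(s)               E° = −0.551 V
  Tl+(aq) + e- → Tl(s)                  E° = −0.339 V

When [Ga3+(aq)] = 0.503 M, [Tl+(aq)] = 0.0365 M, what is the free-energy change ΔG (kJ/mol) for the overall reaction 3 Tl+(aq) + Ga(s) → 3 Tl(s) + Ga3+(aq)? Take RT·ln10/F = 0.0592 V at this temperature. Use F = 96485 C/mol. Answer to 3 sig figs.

−38.4 kJ/mol

E°cell = −0.339 − (−0.551) = +0.212 V; the balanced reaction transfers n = 3 electrons.
Q = [Ga3+(aq)] / [Tl+(aq)]^3 = 1.03×10^4, so log Q = 4.015 and E = +0.212 − (0.0592/3)(4.015) = +0.1328 V.
Finally ΔG = −nFE = −(3)(96485 C/mol)(+0.1328 V) = −38.4 kJ/mol.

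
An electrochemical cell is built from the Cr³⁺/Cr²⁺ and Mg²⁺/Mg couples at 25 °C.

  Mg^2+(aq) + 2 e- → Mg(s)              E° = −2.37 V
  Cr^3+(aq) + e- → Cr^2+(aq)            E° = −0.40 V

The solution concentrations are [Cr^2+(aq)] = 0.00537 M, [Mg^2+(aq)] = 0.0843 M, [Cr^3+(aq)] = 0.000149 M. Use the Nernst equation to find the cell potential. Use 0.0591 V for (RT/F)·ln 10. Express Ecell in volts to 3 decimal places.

+1.910 V

Since E°(Cr³⁺/Cr²⁺) > E°(Mg²⁺/Mg), Cr³⁺/Cr²⁺ serves as the cathode.
The standard potential is −0.40 − (−2.37) = +1.97 V and the balanced reaction transfers n = 2 electrons.
The balanced reaction is 2 Cr^3+(aq) + Mg(s) → 2 Cr^2+(aq) + Mg^2+(aq), so Q = ([Cr^2+(aq)]^2·[Mg^2+(aq)]) / [Cr^3+(aq)]^2 = 109 and log Q = 2.039.
By the Nernst equation, E = +1.97 − (0.0591/2)·(2.039) = +1.910 V.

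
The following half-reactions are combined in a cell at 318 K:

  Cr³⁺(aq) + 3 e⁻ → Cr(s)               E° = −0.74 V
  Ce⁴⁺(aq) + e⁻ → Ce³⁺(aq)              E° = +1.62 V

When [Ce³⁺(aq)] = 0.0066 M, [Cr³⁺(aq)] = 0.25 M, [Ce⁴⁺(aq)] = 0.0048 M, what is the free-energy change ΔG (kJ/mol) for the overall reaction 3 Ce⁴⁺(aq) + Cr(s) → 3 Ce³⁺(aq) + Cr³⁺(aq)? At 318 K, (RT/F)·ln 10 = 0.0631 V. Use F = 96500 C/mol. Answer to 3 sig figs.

The standard cell potential is +1.62 − (−0.74) = +2.36 V, with n = 3 electrons in the balanced equation.
Here Q = ([Ce³⁺(aq)]^3·[Cr³⁺(aq)]) / [Ce⁴⁺(aq)]^3 = 0.65 (log Q = −0.187), giving E = +2.36 − (0.0631/3)·(−0.187) = +2.3639 V.
Then ΔG = −nFE = −3 × 96500 × +2.3639 J/mol = −684 kJ/mol.

−684 kJ/mol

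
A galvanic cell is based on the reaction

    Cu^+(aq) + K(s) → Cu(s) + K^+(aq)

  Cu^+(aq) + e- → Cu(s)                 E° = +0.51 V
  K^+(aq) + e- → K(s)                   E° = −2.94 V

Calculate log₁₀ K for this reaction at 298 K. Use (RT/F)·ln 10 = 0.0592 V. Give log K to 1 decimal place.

log K = 58.3

The Cu⁺/Cu couple is reduced (cathode); E°cell = +0.51 − (−2.94) = +3.45 V with n = 1.
At equilibrium E = 0, so log K = nE°cell / 0.0592 = (1)(+3.45) / 0.0592 = 58.3.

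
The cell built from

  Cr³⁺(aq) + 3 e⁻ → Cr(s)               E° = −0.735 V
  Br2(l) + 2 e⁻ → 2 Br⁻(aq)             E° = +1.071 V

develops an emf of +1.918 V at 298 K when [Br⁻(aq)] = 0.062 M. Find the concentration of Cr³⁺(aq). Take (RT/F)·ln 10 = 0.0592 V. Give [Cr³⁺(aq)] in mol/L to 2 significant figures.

With Br₂/Br⁻ at the cathode and Cr³⁺/Cr at the anode, E°cell = +1.071 − (−0.735) = +1.806 V (n = 6).
Since E = E° − (0.0592/n)·log Q, log Q = n(E° − E)/0.0592 = −11.351.
The balanced reaction is 3 Br2(l) + 2 Cr(s) → 6 Br⁻(aq) + 2 Cr³⁺(aq), so Q = [Br⁻(aq)]^6·[Cr³⁺(aq)]^2.
Solving for the unknown gives log [Cr³⁺(aq)] = −2.053, so [Cr³⁺(aq)] ≈ 0.0089 M.

0.0089 M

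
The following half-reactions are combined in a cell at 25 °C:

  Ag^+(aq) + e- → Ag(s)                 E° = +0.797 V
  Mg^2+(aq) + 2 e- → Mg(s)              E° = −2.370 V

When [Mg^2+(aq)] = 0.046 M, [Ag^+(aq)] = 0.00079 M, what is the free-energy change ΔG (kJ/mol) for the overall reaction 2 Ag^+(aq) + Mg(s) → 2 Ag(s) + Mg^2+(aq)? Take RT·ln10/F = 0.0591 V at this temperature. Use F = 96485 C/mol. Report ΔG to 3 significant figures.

−583 kJ/mol

E°cell = +0.797 − (−2.370) = +3.167 V; the balanced reaction transfers n = 2 electrons.
Here Q = [Mg^2+(aq)] / [Ag^+(aq)]^2 = 7.37×10^4 (log Q = 4.868), giving E = +3.167 − (0.0591/2)·(4.868) = +3.0232 V.
ΔG = −nFE = −(2)(96485)(+3.0232) J/mol = −583 kJ/mol.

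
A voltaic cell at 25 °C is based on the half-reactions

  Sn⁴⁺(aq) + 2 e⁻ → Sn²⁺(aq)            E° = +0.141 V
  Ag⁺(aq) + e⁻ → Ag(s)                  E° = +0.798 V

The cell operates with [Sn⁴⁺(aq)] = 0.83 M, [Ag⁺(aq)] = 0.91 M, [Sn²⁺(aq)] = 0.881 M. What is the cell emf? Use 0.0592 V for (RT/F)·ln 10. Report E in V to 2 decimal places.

The Ag⁺/Ag couple has the more positive E°, so it is the cathode; Sn⁴⁺/Sn²⁺ is the anode.
The standard potential is +0.798 − (+0.141) = +0.657 V and the balanced reaction transfers n = 2 electrons.
Balancing gives 2 Ag⁺(aq) + Sn²⁺(aq) → 2 Ag(s) + Sn⁴⁺(aq); hence Q = [Sn⁴⁺(aq)] / ([Ag⁺(aq)]^2·[Sn²⁺(aq)]) = 1.14 (log Q = 0.056).
Applying E = E° − (RT ln10/nF)·log Q gives +0.657 − (0.0592/2)(0.056) = +0.66 V.

+0.66 V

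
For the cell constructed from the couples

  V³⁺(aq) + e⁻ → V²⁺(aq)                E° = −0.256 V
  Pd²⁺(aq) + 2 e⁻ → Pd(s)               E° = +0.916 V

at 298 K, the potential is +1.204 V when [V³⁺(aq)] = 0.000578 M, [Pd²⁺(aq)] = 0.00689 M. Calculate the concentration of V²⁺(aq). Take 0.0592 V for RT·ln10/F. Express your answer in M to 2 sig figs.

0.024 M

Pd²⁺/Pd is the cathode (higher E°); E°cell = +0.916 − (−0.256) = +1.172 V with n = 2.
Since E = E° − (0.0592/n)·log Q, log Q = n(E° − E)/0.0592 = −1.081.
The balanced reaction is Pd²⁺(aq) + 2 V²⁺(aq) → Pd(s) + 2 V³⁺(aq), so Q = [V³⁺(aq)]^2 / ([Pd²⁺(aq)]·[V²⁺(aq)]^2).
Isolating [V²⁺(aq)] in Q = 10^{−1.081} yields log [V²⁺(aq)] = −1.617, i.e. 0.024 M.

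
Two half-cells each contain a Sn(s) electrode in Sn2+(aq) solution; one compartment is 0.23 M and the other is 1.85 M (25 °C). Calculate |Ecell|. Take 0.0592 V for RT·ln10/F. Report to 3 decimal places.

For a concentration cell E°cell = 0, since both electrodes use the same couple.
The compartment with the higher Sn2+(aq) concentration (1.85 M) acts as the cathode; ions are reduced there and produced at the dilute (0.23 M) anode.
With n = 2, Ecell = −(0.0592/2)·log([dilute]/[conc]) = −(0.0592/2)·log(0.23/1.85) = +0.027 V.

0.027 V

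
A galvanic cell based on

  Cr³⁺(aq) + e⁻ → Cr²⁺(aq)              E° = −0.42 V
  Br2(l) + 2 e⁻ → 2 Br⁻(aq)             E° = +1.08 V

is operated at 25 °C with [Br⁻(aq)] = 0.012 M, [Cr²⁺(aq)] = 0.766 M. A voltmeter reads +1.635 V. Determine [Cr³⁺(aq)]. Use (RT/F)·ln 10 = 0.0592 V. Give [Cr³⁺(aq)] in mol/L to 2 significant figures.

Br₂/Br⁻ is the cathode (higher E°); E°cell = +1.08 − (−0.42) = +1.50 V with n = 2.
Since E = E° − (0.0592/n)·log Q, log Q = n(E° − E)/0.0592 = −4.561.
For Br2(l) + 2 Cr²⁺(aq) → 2 Br⁻(aq) + 2 Cr³⁺(aq), the reaction quotient is Q = ([Br⁻(aq)]^2·[Cr³⁺(aq)]^2) / [Cr²⁺(aq)]^2.
Solving for the unknown gives log [Cr³⁺(aq)] = −0.475, so [Cr³⁺(aq)] ≈ 0.33 M.

0.33 M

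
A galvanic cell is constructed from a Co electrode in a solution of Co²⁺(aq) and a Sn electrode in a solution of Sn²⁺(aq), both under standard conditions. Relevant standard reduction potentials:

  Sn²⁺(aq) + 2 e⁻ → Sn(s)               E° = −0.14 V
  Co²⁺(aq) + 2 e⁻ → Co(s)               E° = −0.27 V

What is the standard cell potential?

+0.13 V

The Sn²⁺/Sn couple has the higher E°, so Sn ion is reduced (cathode) and Co is oxidized (anode).
E°cell = E°(cathode) − E°(anode) = −0.14 − (−0.27) = +0.13 V.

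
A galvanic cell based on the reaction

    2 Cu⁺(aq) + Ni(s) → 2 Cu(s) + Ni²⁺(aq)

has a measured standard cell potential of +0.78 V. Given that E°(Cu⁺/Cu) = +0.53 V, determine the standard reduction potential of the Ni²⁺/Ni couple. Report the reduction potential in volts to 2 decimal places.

In the reaction as written the Cu⁺/Cu couple is reduced (cathode) and Ni²⁺/Ni is oxidized (anode), so E°cell = E°(Cu⁺/Cu) − E°(Ni²⁺/Ni).
E°(Ni²⁺/Ni) = E°(cathode) − E°cell = +0.53 − (+0.78) = −0.25 V.

−0.25 V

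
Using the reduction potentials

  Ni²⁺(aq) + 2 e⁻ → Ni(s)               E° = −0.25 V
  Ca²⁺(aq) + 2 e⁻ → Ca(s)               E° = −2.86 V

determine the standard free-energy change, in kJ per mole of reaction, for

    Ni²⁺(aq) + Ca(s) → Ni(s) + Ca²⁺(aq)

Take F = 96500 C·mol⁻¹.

In the reaction as written Ni²⁺(aq) is reduced, so the Ni²⁺/Ni couple is the cathode and Ca²⁺/Ca is the anode.
E°cell = −0.25 − (−2.86) = +2.61 V; balancing electrons gives n = 2.
ΔG° = −nFE°cell = −(2)(96500)(+2.61) J/mol = −504 kJ/mol.

−504 kJ/mol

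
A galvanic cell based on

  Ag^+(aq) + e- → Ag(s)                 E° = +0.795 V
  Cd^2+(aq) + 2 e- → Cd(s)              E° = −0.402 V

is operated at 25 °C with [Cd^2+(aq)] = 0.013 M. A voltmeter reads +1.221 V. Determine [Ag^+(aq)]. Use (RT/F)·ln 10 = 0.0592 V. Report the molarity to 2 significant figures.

0.29 M

The Ag⁺/Ag couple has the larger reduction potential, so it is the cathode: E°cell = +0.795 − (−0.402) = +1.197 V and n = 2.
Since E = E° − (0.0592/n)·log Q, log Q = n(E° − E)/0.0592 = −0.811.
For 2 Ag^+(aq) + Cd(s) → 2 Ag(s) + Cd^2+(aq), the reaction quotient is Q = [Cd^2+(aq)] / [Ag^+(aq)]^2.
Isolating [Ag^+(aq)] in Q = 10^{−0.811} yields log [Ag^+(aq)] = −0.538, i.e. 0.29 M.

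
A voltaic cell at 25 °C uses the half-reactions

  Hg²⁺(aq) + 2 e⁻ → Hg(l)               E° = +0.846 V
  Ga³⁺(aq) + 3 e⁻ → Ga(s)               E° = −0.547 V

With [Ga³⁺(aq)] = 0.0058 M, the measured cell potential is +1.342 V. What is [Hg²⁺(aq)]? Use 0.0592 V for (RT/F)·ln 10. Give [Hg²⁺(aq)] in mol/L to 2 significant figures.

Hg²⁺/Hg is the cathode (higher E°); E°cell = +0.846 − (−0.547) = +1.393 V with n = 6.
Rearranging E = E° − (0.0592/n)·log Q gives log Q = 6(+1.393 − (+1.342))/0.0592 = 5.169.
For 3 Hg²⁺(aq) + 2 Ga(s) → 3 Hg(l) + 2 Ga³⁺(aq), the reaction quotient is Q = [Ga³⁺(aq)]^2 / [Hg²⁺(aq)]^3.
Solving for the unknown gives log [Hg²⁺(aq)] = −3.214, so [Hg²⁺(aq)] ≈ 0.00061 M.

0.00061 M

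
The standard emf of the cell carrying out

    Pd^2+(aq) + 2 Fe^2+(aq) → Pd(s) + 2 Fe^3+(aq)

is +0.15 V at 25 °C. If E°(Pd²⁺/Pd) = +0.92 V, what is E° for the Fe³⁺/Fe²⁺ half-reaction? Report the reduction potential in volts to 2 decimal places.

+0.77 V

In the reaction as written the Pd²⁺/Pd couple is reduced (cathode) and Fe³⁺/Fe²⁺ is oxidized (anode), so E°cell = E°(Pd²⁺/Pd) − E°(Fe³⁺/Fe²⁺).
E°(Fe³⁺/Fe²⁺) = E°(cathode) − E°cell = +0.92 − (+0.15) = +0.77 V.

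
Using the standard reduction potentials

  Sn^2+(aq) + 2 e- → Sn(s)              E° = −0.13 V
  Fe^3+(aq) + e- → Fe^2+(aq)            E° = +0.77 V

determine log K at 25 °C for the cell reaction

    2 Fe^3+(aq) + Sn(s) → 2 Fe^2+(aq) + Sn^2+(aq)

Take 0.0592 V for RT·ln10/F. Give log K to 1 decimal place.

log K = 30.4

The Fe³⁺/Fe²⁺ couple is reduced (cathode); E°cell = +0.77 − (−0.13) = +0.90 V with n = 2.
At equilibrium E = 0, so log K = nE°cell / 0.0592 = (2)(+0.90) / 0.0592 = 30.4.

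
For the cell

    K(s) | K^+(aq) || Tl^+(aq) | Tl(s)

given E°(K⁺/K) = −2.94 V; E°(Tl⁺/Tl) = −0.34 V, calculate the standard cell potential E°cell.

+2.60 V

By convention the left-hand electrode in cell notation is the anode (oxidation) and the right-hand electrode is the cathode (reduction).
E°cell = E°(right) − E°(left) = −0.34 − (−2.94) = +2.60 V.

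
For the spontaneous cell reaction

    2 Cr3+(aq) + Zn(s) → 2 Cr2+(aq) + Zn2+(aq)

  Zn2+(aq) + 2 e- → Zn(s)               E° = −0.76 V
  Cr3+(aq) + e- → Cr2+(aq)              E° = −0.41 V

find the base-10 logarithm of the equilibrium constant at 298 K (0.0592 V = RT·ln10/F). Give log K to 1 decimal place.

log K = 11.8

The Cr³⁺/Cr²⁺ couple is reduced (cathode); E°cell = −0.41 − (−0.76) = +0.35 V with n = 2.
At equilibrium E = 0, so log K = nE°cell / 0.0592 = (2)(+0.35) / 0.0592 = 11.8.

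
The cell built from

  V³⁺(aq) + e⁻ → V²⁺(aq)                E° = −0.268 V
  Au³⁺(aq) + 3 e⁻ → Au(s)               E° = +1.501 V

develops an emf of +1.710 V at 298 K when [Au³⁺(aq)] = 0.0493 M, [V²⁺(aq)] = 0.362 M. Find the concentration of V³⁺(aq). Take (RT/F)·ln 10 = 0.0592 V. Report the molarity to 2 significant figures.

Au³⁺/Au is the cathode (higher E°); E°cell = +1.501 − (−0.268) = +1.769 V with n = 3.
From the Nernst equation, log Q = n(E° − E)/0.0592 = 3·(+1.769 − (+1.710))/0.0592 = 2.990.
For Au³⁺(aq) + 3 V²⁺(aq) → Au(s) + 3 V³⁺(aq), the reaction quotient is Q = [V³⁺(aq)]^3 / ([Au³⁺(aq)]·[V²⁺(aq)]^3).
Solving for the unknown gives log [V³⁺(aq)] = 0.120, so [V³⁺(aq)] ≈ 1.3 M.

1.3 M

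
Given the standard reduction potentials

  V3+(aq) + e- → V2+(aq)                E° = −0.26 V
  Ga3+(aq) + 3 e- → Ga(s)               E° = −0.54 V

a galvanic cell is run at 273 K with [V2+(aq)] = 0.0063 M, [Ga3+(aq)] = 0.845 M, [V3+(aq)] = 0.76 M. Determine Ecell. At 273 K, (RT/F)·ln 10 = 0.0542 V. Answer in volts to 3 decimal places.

+0.394 V

Since E°(V³⁺/V²⁺) > E°(Ga³⁺/Ga), V³⁺/V²⁺ serves as the cathode.
E°cell = E°cat − E°an = −0.26 − (−0.54) = +0.28 V; n = 3.
For the overall reaction 3 V3+(aq) + Ga(s) → 3 V2+(aq) + Ga3+(aq), Q = ([V2+(aq)]^3·[Ga3+(aq)]) / [V3+(aq)]^3 = 4.81×10^−7, giving log Q = −6.318.
By the Nernst equation, E = +0.28 − (0.0542/3)·(−6.318) = +0.394 V.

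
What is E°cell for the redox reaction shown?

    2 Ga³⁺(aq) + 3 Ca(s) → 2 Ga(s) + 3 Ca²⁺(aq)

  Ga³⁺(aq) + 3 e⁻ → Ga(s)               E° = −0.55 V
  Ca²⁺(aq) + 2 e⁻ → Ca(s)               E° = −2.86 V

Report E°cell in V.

In the reaction as written, Ga³⁺(aq) is reduced (cathode) and Ca²⁺(aq) is produced by oxidation at the anode.
E°cell = E°(cathode) − E°(anode) = −0.55 − (−2.86) = +2.31 V.
The positive value indicates the reaction is spontaneous as written.

+2.31 V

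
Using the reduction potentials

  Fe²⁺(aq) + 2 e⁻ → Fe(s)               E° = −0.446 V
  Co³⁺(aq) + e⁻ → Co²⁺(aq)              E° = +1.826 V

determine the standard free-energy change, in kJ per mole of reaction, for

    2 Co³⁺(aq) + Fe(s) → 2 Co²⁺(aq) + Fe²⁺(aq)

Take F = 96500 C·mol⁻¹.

−438 kJ/mol

In the reaction as written Co³⁺(aq) is reduced, so the Co³⁺/Co²⁺ couple is the cathode and Fe²⁺/Fe is the anode.
E°cell = +1.826 − (−0.446) = +2.272 V; balancing electrons gives n = 2.
ΔG° = −nFE°cell = −(2)(96500)(+2.272) J/mol = −438 kJ/mol.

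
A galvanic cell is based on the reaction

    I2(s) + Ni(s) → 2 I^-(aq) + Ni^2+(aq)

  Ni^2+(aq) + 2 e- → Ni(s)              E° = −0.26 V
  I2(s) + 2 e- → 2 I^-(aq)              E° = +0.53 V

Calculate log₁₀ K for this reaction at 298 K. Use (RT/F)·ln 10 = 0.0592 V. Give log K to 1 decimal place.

log K = 26.7

The I₂/I⁻ couple is reduced (cathode); E°cell = +0.53 − (−0.26) = +0.79 V with n = 2.
At equilibrium E = 0, so log K = nE°cell / 0.0592 = (2)(+0.79) / 0.0592 = 26.7.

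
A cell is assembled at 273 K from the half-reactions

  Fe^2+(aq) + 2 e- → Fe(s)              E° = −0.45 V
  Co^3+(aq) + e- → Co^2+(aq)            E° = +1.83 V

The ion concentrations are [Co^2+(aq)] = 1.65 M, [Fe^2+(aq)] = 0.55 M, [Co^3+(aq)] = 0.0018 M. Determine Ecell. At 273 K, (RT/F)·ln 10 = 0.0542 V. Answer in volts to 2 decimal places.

+2.13 V

The Co³⁺/Co²⁺ couple has the more positive E°, so it is the cathode; Fe²⁺/Fe is the anode.
E°cell = +1.83 − (−0.45) = +2.28 V, with n = 2 electrons transferred.
Balancing gives 2 Co^3+(aq) + Fe(s) → 2 Co^2+(aq) + Fe^2+(aq); hence Q = ([Co^2+(aq)]^2·[Fe^2+(aq)]) / [Co^3+(aq)]^2 = 4.62×10^5 (log Q = 5.665).
Applying E = E° − (RT ln10/nF)·log Q gives +2.28 − (0.0542/2)(5.665) = +2.13 V.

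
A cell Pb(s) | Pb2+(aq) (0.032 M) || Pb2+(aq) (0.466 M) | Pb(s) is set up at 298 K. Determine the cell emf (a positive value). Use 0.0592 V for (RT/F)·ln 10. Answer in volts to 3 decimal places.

For a concentration cell E°cell = 0, since both electrodes use the same couple.
The compartment with the higher Pb2+(aq) concentration (0.466 M) acts as the cathode; ions are reduced there and produced at the dilute (0.032 M) anode.
With n = 2, Ecell = −(0.0592/2)·log([dilute]/[conc]) = −(0.0592/2)·log(0.032/0.466) = +0.034 V.

0.034 V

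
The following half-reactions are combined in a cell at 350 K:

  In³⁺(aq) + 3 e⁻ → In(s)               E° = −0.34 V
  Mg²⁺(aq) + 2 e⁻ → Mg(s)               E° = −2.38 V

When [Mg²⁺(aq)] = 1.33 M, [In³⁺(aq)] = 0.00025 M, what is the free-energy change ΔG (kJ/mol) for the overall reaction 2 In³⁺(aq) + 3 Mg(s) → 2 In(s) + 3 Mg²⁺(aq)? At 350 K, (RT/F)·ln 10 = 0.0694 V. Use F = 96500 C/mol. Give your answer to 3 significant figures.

With In³⁺/In reduced at the cathode, E°cell = −0.34 − (−2.38) = +2.04 V and n = 6.
The reaction quotient is [Mg²⁺(aq)]^3 / [In³⁺(aq)]^2 = 3.76×10^7; by Nernst, E = +2.04 − (0.0694/6)(7.576) = +1.9524 V.
Then ΔG = −nFE = −6 × 96500 × +1.9524 J/mol = −1130 kJ/mol.

−1130 kJ/mol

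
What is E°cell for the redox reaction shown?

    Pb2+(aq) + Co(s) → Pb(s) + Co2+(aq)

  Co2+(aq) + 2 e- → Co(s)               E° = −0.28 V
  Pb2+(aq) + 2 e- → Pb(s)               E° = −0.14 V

In the reaction as written, Pb2+(aq) is reduced (cathode) and Co2+(aq) is produced by oxidation at the anode.
E°cell = E°(cathode) − E°(anode) = −0.14 − (−0.28) = +0.14 V.
The positive value indicates the reaction is spontaneous as written.

+0.14 V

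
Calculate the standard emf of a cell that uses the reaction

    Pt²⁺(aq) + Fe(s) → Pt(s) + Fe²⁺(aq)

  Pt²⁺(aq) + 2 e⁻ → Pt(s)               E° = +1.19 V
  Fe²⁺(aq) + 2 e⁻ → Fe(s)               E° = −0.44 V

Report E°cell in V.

+1.63 V

In the reaction as written, Pt²⁺(aq) is reduced (cathode) and Fe²⁺(aq) is produced by oxidation at the anode.
E°cell = E°(cathode) − E°(anode) = +1.19 − (−0.44) = +1.63 V.
The positive value indicates the reaction is spontaneous as written.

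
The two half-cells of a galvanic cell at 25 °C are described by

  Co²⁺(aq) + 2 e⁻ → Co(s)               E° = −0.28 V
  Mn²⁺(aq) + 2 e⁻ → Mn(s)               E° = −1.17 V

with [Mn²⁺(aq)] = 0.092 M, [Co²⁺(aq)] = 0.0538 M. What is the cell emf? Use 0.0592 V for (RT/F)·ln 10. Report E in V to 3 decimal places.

The Co²⁺/Co couple has the more positive E°, so it is the cathode; Mn²⁺/Mn is the anode.
E°cell = −0.28 − (−1.17) = +0.89 V, with n = 2 electrons transferred.
For the overall reaction Co²⁺(aq) + Mn(s) → Co(s) + Mn²⁺(aq), Q = [Mn²⁺(aq)] / [Co²⁺(aq)] = 1.71, giving log Q = 0.233.
By the Nernst equation, E = +0.89 − (0.0592/2)·(0.233) = +0.883 V.

+0.883 V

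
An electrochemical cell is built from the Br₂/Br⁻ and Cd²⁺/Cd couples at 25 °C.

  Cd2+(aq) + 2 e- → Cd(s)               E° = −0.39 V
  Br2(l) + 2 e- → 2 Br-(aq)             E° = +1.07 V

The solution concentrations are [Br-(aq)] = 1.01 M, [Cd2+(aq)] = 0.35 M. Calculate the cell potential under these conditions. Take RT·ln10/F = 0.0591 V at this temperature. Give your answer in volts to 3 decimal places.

+1.473 V

Since E°(Br₂/Br⁻) > E°(Cd²⁺/Cd), Br₂/Br⁻ serves as the cathode.
E°cell = +1.07 − (−0.39) = +1.46 V, with n = 2 electrons transferred.
Balancing gives Br2(l) + Cd(s) → 2 Br-(aq) + Cd2+(aq); hence Q = [Br-(aq)]^2·[Cd2+(aq)] = 0.357 (log Q = −0.447).
E = E° − (0.0591/n)·log Q = +1.46 − (0.0591/2)(−0.447) = +1.473 V.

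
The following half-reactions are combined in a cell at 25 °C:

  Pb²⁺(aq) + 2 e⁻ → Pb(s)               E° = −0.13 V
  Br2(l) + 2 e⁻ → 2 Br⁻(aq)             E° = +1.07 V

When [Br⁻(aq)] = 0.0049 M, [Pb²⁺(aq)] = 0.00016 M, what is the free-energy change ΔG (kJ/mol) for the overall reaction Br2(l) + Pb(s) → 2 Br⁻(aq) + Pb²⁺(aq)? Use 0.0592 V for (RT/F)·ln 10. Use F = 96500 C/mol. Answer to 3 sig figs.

−280 kJ/mol

E°cell = +1.07 − (−0.13) = +1.20 V; the balanced reaction transfers n = 2 electrons.
Here Q = [Br⁻(aq)]^2·[Pb²⁺(aq)] = 3.84×10^−9 (log Q = −8.415), giving E = +1.20 − (0.0592/2)·(−8.415) = +1.4491 V.
ΔG = −nFE = −(2)(96500)(+1.4491) J/mol = −280 kJ/mol.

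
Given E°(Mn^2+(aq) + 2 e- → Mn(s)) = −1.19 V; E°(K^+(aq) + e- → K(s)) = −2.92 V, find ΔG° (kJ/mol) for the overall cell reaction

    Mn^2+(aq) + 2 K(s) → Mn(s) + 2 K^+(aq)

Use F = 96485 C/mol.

In the reaction as written Mn^2+(aq) is reduced, so the Mn²⁺/Mn couple is the cathode and K⁺/K is the anode.
E°cell = −1.19 − (−2.92) = +1.73 V; balancing electrons gives n = 2.
ΔG° = −nFE°cell = −(2)(96485)(+1.73) J/mol = −334 kJ/mol.

−334 kJ/mol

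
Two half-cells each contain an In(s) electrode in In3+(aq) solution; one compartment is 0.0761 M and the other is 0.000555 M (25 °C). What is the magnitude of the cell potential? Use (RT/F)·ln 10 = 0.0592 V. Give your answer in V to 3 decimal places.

0.042 V

For a concentration cell E°cell = 0, since both electrodes use the same couple.
The compartment with the higher In3+(aq) concentration (0.0761 M) acts as the cathode; ions are reduced there and produced at the dilute (0.000555 M) anode.
With n = 3, Ecell = −(0.0592/3)·log([dilute]/[conc]) = −(0.0592/3)·log(0.000555/0.0761) = +0.042 V.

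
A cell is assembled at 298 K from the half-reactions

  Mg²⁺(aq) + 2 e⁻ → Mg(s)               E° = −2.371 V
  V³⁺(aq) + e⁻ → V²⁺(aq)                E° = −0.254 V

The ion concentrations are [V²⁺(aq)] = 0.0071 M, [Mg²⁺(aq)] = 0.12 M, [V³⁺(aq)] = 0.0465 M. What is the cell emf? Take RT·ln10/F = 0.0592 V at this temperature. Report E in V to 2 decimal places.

+2.19 V

The V³⁺/V²⁺ couple has the more positive E°, so it is the cathode; Mg²⁺/Mg is the anode.
E°cell = −0.254 − (−2.371) = +2.117 V, with n = 2 electrons transferred.
Balancing gives 2 V³⁺(aq) + Mg(s) → 2 V²⁺(aq) + Mg²⁺(aq); hence Q = ([V²⁺(aq)]^2·[Mg²⁺(aq)]) / [V³⁺(aq)]^2 = 0.0028 (log Q = −2.553).
Applying E = E° − (RT ln10/nF)·log Q gives +2.117 − (0.0592/2)(−2.553) = +2.19 V.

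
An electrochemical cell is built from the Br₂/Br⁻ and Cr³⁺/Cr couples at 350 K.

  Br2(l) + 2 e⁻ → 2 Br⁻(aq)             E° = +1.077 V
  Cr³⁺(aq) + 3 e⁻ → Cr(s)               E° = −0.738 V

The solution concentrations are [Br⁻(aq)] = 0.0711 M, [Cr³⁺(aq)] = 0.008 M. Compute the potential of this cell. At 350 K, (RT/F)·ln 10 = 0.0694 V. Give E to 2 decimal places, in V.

Since E°(Br₂/Br⁻) > E°(Cr³⁺/Cr), Br₂/Br⁻ serves as the cathode.
The standard potential is +1.077 − (−0.738) = +1.815 V and the balanced reaction transfers n = 6 electrons.
Balancing gives 3 Br2(l) + 2 Cr(s) → 6 Br⁻(aq) + 2 Cr³⁺(aq); hence Q = [Br⁻(aq)]^6·[Cr³⁺(aq)]^2 = 8.27×10^−12 (log Q = −11.083).
Applying E = E° − (RT ln10/nF)·log Q gives +1.815 − (0.0694/6)(−11.083) = +1.94 V.

+1.94 V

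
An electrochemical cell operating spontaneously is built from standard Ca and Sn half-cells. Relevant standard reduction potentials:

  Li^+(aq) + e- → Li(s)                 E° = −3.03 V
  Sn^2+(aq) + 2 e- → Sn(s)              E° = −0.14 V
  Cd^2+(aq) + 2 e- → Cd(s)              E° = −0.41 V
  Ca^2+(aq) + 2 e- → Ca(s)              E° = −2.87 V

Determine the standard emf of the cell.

+2.73 V

The Sn²⁺/Sn couple has the higher E°, so Sn ion is reduced (cathode) and Ca is oxidized (anode).
E°cell = E°(cathode) − E°(anode) = −0.14 − (−2.87) = +2.73 V.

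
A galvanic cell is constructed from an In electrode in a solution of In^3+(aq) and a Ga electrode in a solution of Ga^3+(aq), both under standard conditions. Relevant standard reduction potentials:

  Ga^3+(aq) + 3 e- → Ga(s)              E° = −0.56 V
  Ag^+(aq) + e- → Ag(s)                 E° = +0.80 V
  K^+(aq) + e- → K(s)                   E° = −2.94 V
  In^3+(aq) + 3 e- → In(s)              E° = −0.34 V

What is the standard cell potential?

Of the two couples in this cell, the one with the more positive reduction potential is reduced at the cathode: here that is In³⁺/In (−0.34 V); Ga³⁺/Ga (−0.56 V) is the anode.
E°cell = E°(cathode) − E°(anode) = −0.34 − (−0.56) = +0.22 V.

+0.22 V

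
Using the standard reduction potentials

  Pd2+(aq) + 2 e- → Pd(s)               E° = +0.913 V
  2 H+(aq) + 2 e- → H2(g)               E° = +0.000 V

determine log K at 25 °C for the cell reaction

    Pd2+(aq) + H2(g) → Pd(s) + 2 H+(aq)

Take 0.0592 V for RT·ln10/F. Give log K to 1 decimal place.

log K = 30.8

The Pd²⁺/Pd couple is reduced (cathode); E°cell = +0.913 − (+0.000) = +0.913 V with n = 2.
At equilibrium E = 0, so log K = nE°cell / 0.0592 = (2)(+0.913) / 0.0592 = 30.8.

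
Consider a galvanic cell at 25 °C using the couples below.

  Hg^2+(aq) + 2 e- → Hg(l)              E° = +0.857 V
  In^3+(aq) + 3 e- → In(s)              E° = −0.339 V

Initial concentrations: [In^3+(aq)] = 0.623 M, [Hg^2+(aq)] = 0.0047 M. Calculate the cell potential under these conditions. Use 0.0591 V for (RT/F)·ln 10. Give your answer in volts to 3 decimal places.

Since E°(Hg²⁺/Hg) > E°(In³⁺/In), Hg²⁺/Hg serves as the cathode.
The standard potential is +0.857 − (−0.339) = +1.196 V and the balanced reaction transfers n = 6 electrons.
For the overall reaction 3 Hg^2+(aq) + 2 In(s) → 3 Hg(l) + 2 In^3+(aq), Q = [In^3+(aq)]^2 / [Hg^2+(aq)]^3 = 3.74×10^6, giving log Q = 6.573.
Applying E = E° − (RT ln10/nF)·log Q gives +1.196 − (0.0591/6)(6.573) = +1.131 V.

+1.131 V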